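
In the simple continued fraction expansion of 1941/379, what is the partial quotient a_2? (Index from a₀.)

4

1941 = 5·379 + 46   →  a_0 = 5
379 = 8·46 + 11   →  a_1 = 8
46 = 4·11 + 2   →  a_2 = 4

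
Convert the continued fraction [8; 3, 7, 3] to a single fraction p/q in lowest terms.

574/69

Using pₖ = aₖpₖ₋₁ + pₖ₋₂ and qₖ = aₖqₖ₋₁ + qₖ₋₂:
  k=0: a=8, p=8, q=1
  k=1: a=3, p=25, q=3
  k=2: a=7, p=183, q=22
  k=3: a=3, p=574, q=69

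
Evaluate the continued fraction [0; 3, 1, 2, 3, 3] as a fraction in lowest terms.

33/122

Using pₖ = aₖpₖ₋₁ + pₖ₋₂ and qₖ = aₖqₖ₋₁ + qₖ₋₂:
  k=0: a=0, p=0, q=1
  k=1: a=3, p=1, q=3
  k=2: a=1, p=1, q=4
  k=3: a=2, p=3, q=11
  k=4: a=3, p=10, q=37
  k=5: a=3, p=33, q=122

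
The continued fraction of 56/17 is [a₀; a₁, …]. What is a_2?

2

56 = 3·17 + 5   →  a_0 = 3
17 = 3·5 + 2   →  a_1 = 3
5 = 2·2 + 1   →  a_2 = 2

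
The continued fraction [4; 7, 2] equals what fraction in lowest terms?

Fold from the inside: start with 2/1.
  7 + 1/2 = 15/2
  4 + 2/15 = 62/15

62/15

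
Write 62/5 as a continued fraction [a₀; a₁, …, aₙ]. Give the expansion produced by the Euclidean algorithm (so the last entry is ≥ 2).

[12; 2, 2]

62 = 12*5 + 2
5 = 2*2 + 1
2 = 2*1 + 0  (stop)
So 62/5 = [12; 2, 2].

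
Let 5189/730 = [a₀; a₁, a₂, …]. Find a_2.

5189 = 7·730 + 79   →  a_0 = 7
730 = 9·79 + 19   →  a_1 = 9
79 = 4·19 + 3   →  a_2 = 4

4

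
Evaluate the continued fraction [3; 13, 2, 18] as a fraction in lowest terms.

1534/499

Fold from the inside: start with 18/1.
  2 + 1/18 = 37/18
  13 + 18/37 = 499/37
  3 + 37/499 = 1534/499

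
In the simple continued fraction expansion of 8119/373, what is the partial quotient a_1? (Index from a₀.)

8119 = 21·373 + 286   →  a_0 = 21
373 = 1·286 + 87   →  a_1 = 1

1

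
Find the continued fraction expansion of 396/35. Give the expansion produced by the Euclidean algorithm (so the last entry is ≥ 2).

396 = 11*35 + 11
35 = 3*11 + 2
11 = 5*2 + 1
2 = 2*1 + 0  (stop)
So 396/35 = [11; 3, 5, 2].

[11; 3, 5, 2]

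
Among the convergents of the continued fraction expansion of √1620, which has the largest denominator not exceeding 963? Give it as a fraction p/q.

√1620 = [40; 4, 80, …] (period length 2).
Convergents:
  p_0/q_0 = 40/1
  p_1/q_1 = 161/4
  p_2/q_2 = 12920/321
  p_3/q_3 = 51841/1288
q_2 = 321 ≤ 963 < 1288 = q_3, so the answer is 12920/321.

12920/321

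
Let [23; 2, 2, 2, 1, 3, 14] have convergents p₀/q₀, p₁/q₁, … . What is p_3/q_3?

281/12

Using pₖ = aₖpₖ₋₁ + pₖ₋₂, qₖ = aₖqₖ₋₁ + qₖ₋₂ (with p₋₁=1, p₋₂=0, q₋₁=0, q₋₂=1):
  k=0: a=23, p=23, q=1
  k=1: a=2, p=47, q=2
  k=2: a=2, p=117, q=5
  k=3: a=2, p=281, q=12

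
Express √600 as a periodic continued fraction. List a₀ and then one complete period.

[24; 2, 48]

a₀ = ⌊√600⌋ = 24.
With m₀=0, d₀=1 and mₖ₊₁ = dₖaₖ − mₖ, dₖ₊₁ = (n − mₖ₊₁²)/dₖ, aₖ₊₁ = ⌊(a₀+mₖ₊₁)/dₖ₊₁⌋:
  k=1: m=24, d=24, a=2
  k=2: m=24, d=1, a=48
d=1 and a=2a₀=48 at k=2, so the next step gives (m, d) = (24, 24) again — its k=1 value — and the period has length 2.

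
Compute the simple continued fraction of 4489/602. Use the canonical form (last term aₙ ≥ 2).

[7; 2, 5, 3, 2, 7]

4489 = 7×602 + 275
602 = 2×275 + 52
275 = 5×52 + 15
52 = 3×15 + 7
15 = 2×7 + 1
7 = 7×1 + 0  (stop)
So 4489/602 = [7; 2, 5, 3, 2, 7].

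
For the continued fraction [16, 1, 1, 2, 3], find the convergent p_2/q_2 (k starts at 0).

33/2

Using pₖ = aₖpₖ₋₁ + pₖ₋₂, qₖ = aₖqₖ₋₁ + qₖ₋₂ (with p₋₁=1, p₋₂=0, q₋₁=0, q₋₂=1):
  k=0: a=16, p=16, q=1
  k=1: a=1, p=17, q=1
  k=2: a=1, p=33, q=2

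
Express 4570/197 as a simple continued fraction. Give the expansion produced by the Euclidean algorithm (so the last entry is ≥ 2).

4570 = 23·197 + 39
197 = 5·39 + 2
39 = 19·2 + 1
2 = 2·1 + 0  (stop)
So 4570/197 = [23; 5, 19, 2].

[23; 5, 19, 2]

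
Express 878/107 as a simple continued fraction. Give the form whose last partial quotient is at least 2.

878 = 8*107 + 22
107 = 4*22 + 19
22 = 1*19 + 3
19 = 6*3 + 1
3 = 3*1 + 0  (stop)
So 878/107 = [8; 4, 1, 6, 3].

[8; 4, 1, 6, 3]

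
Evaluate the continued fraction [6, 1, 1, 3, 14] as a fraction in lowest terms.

Using pₖ = aₖpₖ₋₁ + pₖ₋₂ and qₖ = aₖqₖ₋₁ + qₖ₋₂:
  k=0: a=6, p=6, q=1
  k=1: a=1, p=7, q=1
  k=2: a=1, p=13, q=2
  k=3: a=3, p=46, q=7
  k=4: a=14, p=657, q=100

657/100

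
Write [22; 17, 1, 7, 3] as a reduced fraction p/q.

9859/447

Using pₖ = aₖpₖ₋₁ + pₖ₋₂ and qₖ = aₖqₖ₋₁ + qₖ₋₂:
  k=0: a=22, p=22, q=1
  k=1: a=17, p=375, q=17
  k=2: a=1, p=397, q=18
  k=3: a=7, p=3154, q=143
  k=4: a=3, p=9859, q=447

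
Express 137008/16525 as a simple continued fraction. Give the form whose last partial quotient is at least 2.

[8; 3, 2, 3, 2, 7, 13, 3]

137008 = 8*16525 + 4808
16525 = 3*4808 + 2101
4808 = 2*2101 + 606
2101 = 3*606 + 283
606 = 2*283 + 40
283 = 7*40 + 3
40 = 13*3 + 1
3 = 3*1 + 0  (stop)
So 137008/16525 = [8; 3, 2, 3, 2, 7, 13, 3].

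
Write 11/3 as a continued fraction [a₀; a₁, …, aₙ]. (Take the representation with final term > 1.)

[3; 1, 2]

11 = 3·3 + 2
3 = 1·2 + 1
2 = 2·1 + 0  (stop)
So 11/3 = [3; 1, 2].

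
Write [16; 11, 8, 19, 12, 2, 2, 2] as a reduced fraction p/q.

4097549/254666

Fold from the inside: start with 2/1.
  2 + 1/2 = 5/2
  2 + 2/5 = 12/5
  12 + 5/12 = 149/12
  19 + 12/149 = 2843/149
  8 + 149/2843 = 22893/2843
  11 + 2843/22893 = 254666/22893
  16 + 22893/254666 = 4097549/254666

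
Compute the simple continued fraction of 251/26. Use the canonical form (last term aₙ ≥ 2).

[9; 1, 1, 1, 8]

251 = 9*26 + 17
26 = 1*17 + 9
17 = 1*9 + 8
9 = 1*8 + 1
8 = 8*1 + 0  (stop)
So 251/26 = [9; 1, 1, 1, 8].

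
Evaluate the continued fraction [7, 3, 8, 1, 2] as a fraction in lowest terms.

Fold from the inside: start with 2/1.
  1 + 1/2 = 3/2
  8 + 2/3 = 26/3
  3 + 3/26 = 81/26
  7 + 26/81 = 593/81

593/81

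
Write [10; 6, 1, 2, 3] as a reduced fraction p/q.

Fold from the inside: start with 3/1.
  2 + 1/3 = 7/3
  1 + 3/7 = 10/7
  6 + 7/10 = 67/10
  10 + 10/67 = 680/67

680/67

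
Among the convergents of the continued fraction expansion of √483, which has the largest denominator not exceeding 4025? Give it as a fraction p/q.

√483 = [21; 1, 42, …] (period length 2).
Convergents:
  p_0/q_0 = 21/1
  p_1/q_1 = 22/1
  p_2/q_2 = 945/43
  p_3/q_3 = 967/44
  p_4/q_4 = 41559/1891
  p_5/q_5 = 42526/1935
  p_6/q_6 = 1827651/83161
q_5 = 1935 ≤ 4025 < 83161 = q_6, so the answer is 42526/1935.

42526/1935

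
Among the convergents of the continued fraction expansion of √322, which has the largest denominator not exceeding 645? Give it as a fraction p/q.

√322 = [17; 1, 16, 1, 34, …] (period length 4).
Convergents:
  p_0/q_0 = 17/1
  p_1/q_1 = 18/1
  p_2/q_2 = 305/17
  p_3/q_3 = 323/18
  p_4/q_4 = 11287/629
  p_5/q_5 = 11610/647
q_4 = 629 ≤ 645 < 647 = q_5, so the answer is 11287/629.

11287/629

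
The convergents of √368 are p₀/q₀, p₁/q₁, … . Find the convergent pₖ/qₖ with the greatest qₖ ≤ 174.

1151/60

√368 = [19; 5, 2, 5, 38, …] (period length 4).
Convergents:
  p_0/q_0 = 19/1
  p_1/q_1 = 96/5
  p_2/q_2 = 211/11
  p_3/q_3 = 1151/60
  p_4/q_4 = 43949/2291
q_3 = 60 ≤ 174 < 2291 = q_4, so the answer is 1151/60.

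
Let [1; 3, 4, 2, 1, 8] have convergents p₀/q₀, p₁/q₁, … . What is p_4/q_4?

Using pₖ = aₖpₖ₋₁ + pₖ₋₂, qₖ = aₖqₖ₋₁ + qₖ₋₂ (with p₋₁=1, p₋₂=0, q₋₁=0, q₋₂=1):
  k=0: a=1, p=1, q=1
  k=1: a=3, p=4, q=3
  k=2: a=4, p=17, q=13
  k=3: a=2, p=38, q=29
  k=4: a=1, p=55, q=42

55/42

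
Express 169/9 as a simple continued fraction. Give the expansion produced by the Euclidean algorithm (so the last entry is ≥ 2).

[18; 1, 3, 2]

169 = 18*9 + 7
9 = 1*7 + 2
7 = 3*2 + 1
2 = 2*1 + 0  (stop)
So 169/9 = [18; 1, 3, 2].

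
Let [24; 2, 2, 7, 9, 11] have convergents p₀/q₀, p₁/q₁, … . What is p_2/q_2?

122/5

Using pₖ = aₖpₖ₋₁ + pₖ₋₂, qₖ = aₖqₖ₋₁ + qₖ₋₂ (with p₋₁=1, p₋₂=0, q₋₁=0, q₋₂=1):
  k=0: a=24, p=24, q=1
  k=1: a=2, p=49, q=2
  k=2: a=2, p=122, q=5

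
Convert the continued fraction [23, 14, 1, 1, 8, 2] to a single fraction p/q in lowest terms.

12065/523

Fold from the inside: start with 2/1.
  8 + 1/2 = 17/2
  1 + 2/17 = 19/17
  1 + 17/19 = 36/19
  14 + 19/36 = 523/36
  23 + 36/523 = 12065/523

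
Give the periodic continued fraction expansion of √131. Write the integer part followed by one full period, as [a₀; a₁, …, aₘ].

[11; 2, 4, 11, 4, 2, 22]

a₀ = ⌊√131⌋ = 11.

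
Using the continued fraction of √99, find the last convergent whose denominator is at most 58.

√99 = [9; 1, 18, …] (period length 2).
Convergents:
  p_0/q_0 = 9/1
  p_1/q_1 = 10/1
  p_2/q_2 = 189/19
  p_3/q_3 = 199/20
  p_4/q_4 = 3771/379
q_3 = 20 ≤ 58 < 379 = q_4, so the answer is 199/20.

199/20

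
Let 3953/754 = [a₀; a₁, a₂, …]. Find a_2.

3953 = 5·754 + 183   →  a_0 = 5
754 = 4·183 + 22   →  a_1 = 4
183 = 8·22 + 7   →  a_2 = 8

8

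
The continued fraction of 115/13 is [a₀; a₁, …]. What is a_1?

115 = 8·13 + 11   →  a_0 = 8
13 = 1·11 + 2   →  a_1 = 1

1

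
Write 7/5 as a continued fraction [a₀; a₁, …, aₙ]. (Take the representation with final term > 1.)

7 = 1*5 + 2
5 = 2*2 + 1
2 = 2*1 + 0  (stop)
So 7/5 = [1; 2, 2].

[1; 2, 2]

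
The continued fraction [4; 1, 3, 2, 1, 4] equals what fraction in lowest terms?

Fold from the inside: start with 4/1.
  1 + 1/4 = 5/4
  2 + 4/5 = 14/5
  3 + 5/14 = 47/14
  1 + 14/47 = 61/47
  4 + 47/61 = 291/61

291/61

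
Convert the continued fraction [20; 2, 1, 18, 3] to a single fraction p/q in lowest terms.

3478/171

Fold from the inside: start with 3/1.
  18 + 1/3 = 55/3
  1 + 3/55 = 58/55
  2 + 55/58 = 171/58
  20 + 58/171 = 3478/171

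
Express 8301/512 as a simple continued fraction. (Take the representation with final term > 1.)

8301 = 16*512 + 109
512 = 4*109 + 76
109 = 1*76 + 33
76 = 2*33 + 10
33 = 3*10 + 3
10 = 3*3 + 1
3 = 3*1 + 0  (stop)
So 8301/512 = [16; 4, 1, 2, 3, 3, 3].

[16; 4, 1, 2, 3, 3, 3]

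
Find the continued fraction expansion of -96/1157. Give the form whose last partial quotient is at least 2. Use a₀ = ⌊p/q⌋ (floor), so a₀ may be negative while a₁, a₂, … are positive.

-96 = -1·1157 + 1061
1157 = 1·1061 + 96
1061 = 11·96 + 5
96 = 19·5 + 1
5 = 5·1 + 0  (stop)
So -96/1157 = [-1; 1, 11, 19, 5].

[-1; 1, 11, 19, 5]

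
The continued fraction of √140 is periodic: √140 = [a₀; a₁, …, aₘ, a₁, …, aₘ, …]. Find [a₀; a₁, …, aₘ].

[11; 1, 4, 1, 22]

a₀ = ⌊√140⌋ = 11.
With m₀=0, d₀=1 and mₖ₊₁ = dₖaₖ − mₖ, dₖ₊₁ = (n − mₖ₊₁²)/dₖ, aₖ₊₁ = ⌊(a₀+mₖ₊₁)/dₖ₊₁⌋:
  k=1: m=11, d=19, a=1
  k=2: m=8, d=4, a=4
  k=3: m=8, d=19, a=1
  k=4: m=11, d=1, a=22
d=1 and a=2a₀=22 at k=4, so the next step gives (m, d) = (11, 19) again — its k=1 value — and the period has length 4.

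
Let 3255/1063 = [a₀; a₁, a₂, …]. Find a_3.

2

3255 = 3·1063 + 66   →  a_0 = 3
1063 = 16·66 + 7   →  a_1 = 16
66 = 9·7 + 3   →  a_2 = 9
7 = 2·3 + 1   →  a_3 = 2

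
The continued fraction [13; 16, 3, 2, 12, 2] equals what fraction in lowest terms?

38505/2948

Fold from the inside: start with 2/1.
  12 + 1/2 = 25/2
  2 + 2/25 = 52/25
  3 + 25/52 = 181/52
  16 + 52/181 = 2948/181
  13 + 181/2948 = 38505/2948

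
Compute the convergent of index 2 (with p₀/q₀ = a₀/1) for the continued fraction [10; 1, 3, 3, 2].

43/4

Using pₖ = aₖpₖ₋₁ + pₖ₋₂, qₖ = aₖqₖ₋₁ + qₖ₋₂ (with p₋₁=1, p₋₂=0, q₋₁=0, q₋₂=1):
  k=0: a=10, p=10, q=1
  k=1: a=1, p=11, q=1
  k=2: a=3, p=43, q=4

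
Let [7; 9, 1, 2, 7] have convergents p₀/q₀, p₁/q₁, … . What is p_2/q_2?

Using pₖ = aₖpₖ₋₁ + pₖ₋₂, qₖ = aₖqₖ₋₁ + qₖ₋₂ (with p₋₁=1, p₋₂=0, q₋₁=0, q₋₂=1):
  k=0: a=7, p=7, q=1
  k=1: a=9, p=64, q=9
  k=2: a=1, p=71, q=10

71/10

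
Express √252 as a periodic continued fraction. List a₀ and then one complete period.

[15; 1, 6, 1, 30]

a₀ = ⌊√252⌋ = 15.
With m₀=0, d₀=1 and mₖ₊₁ = dₖaₖ − mₖ, dₖ₊₁ = (n − mₖ₊₁²)/dₖ, aₖ₊₁ = ⌊(a₀+mₖ₊₁)/dₖ₊₁⌋:
  k=1: m=15, d=27, a=1
  k=2: m=12, d=4, a=6
  k=3: m=12, d=27, a=1
  k=4: m=15, d=1, a=30
d=1 and a=2a₀=30 at k=4, so the next step gives (m, d) = (15, 27) again — its k=1 value — and the period has length 4.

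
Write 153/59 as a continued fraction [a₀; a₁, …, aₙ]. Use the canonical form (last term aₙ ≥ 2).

153 = 2×59 + 35
59 = 1×35 + 24
35 = 1×24 + 11
24 = 2×11 + 2
11 = 5×2 + 1
2 = 2×1 + 0  (stop)
So 153/59 = [2; 1, 1, 2, 5, 2].

[2; 1, 1, 2, 5, 2]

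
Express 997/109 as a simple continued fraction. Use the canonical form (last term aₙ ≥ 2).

[9; 6, 1, 4, 3]

997 = 9*109 + 16
109 = 6*16 + 13
16 = 1*13 + 3
13 = 4*3 + 1
3 = 3*1 + 0  (stop)
So 997/109 = [9; 6, 1, 4, 3].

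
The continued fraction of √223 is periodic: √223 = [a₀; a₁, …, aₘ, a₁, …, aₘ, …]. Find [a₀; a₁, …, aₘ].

a₀ = ⌊√223⌋ = 14.
With m₀=0, d₀=1 and mₖ₊₁ = dₖaₖ − mₖ, dₖ₊₁ = (n − mₖ₊₁²)/dₖ, aₖ₊₁ = ⌊(a₀+mₖ₊₁)/dₖ₊₁⌋:
  k=1: m=14, d=27, a=1
  k=2: m=13, d=2, a=13
  k=3: m=13, d=27, a=1
  k=4: m=14, d=1, a=28
d=1 and a=2a₀=28 at k=4, so the next step gives (m, d) = (14, 27) again — its k=1 value — and the period has length 4.

[14; 1, 13, 1, 28]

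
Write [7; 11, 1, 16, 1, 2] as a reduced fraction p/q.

Using pₖ = aₖpₖ₋₁ + pₖ₋₂ and qₖ = aₖqₖ₋₁ + qₖ₋₂:
  k=0: a=7, p=7, q=1
  k=1: a=11, p=78, q=11
  k=2: a=1, p=85, q=12
  k=3: a=16, p=1438, q=203
  k=4: a=1, p=1523, q=215
  k=5: a=2, p=4484, q=633

4484/633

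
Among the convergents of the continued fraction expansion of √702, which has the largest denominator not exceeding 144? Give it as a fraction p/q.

√702 = [26; 2, 52, …] (period length 2).
Convergents:
  p_0/q_0 = 26/1
  p_1/q_1 = 53/2
  p_2/q_2 = 2782/105
  p_3/q_3 = 5617/212
q_2 = 105 ≤ 144 < 212 = q_3, so the answer is 2782/105.

2782/105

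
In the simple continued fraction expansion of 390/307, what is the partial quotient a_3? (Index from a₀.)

2

390 = 1·307 + 83   →  a_0 = 1
307 = 3·83 + 58   →  a_1 = 3
83 = 1·58 + 25   →  a_2 = 1
58 = 2·25 + 8   →  a_3 = 2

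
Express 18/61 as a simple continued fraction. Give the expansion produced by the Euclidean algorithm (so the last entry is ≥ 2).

[0; 3, 2, 1, 1, 3]

18 = 0*61 + 18
61 = 3*18 + 7
18 = 2*7 + 4
7 = 1*4 + 3
4 = 1*3 + 1
3 = 3*1 + 0  (stop)
So 18/61 = [0; 3, 2, 1, 1, 3].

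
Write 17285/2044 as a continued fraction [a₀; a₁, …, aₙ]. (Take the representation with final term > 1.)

17285 = 8*2044 + 933
2044 = 2*933 + 178
933 = 5*178 + 43
178 = 4*43 + 6
43 = 7*6 + 1
6 = 6*1 + 0  (stop)
So 17285/2044 = [8; 2, 5, 4, 7, 6].

[8; 2, 5, 4, 7, 6]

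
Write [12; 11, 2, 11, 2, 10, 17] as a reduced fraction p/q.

1193107/98709

Fold from the inside: start with 17/1.
  10 + 1/17 = 171/17
  2 + 17/171 = 359/171
  11 + 171/359 = 4120/359
  2 + 359/4120 = 8599/4120
  11 + 4120/8599 = 98709/8599
  12 + 8599/98709 = 1193107/98709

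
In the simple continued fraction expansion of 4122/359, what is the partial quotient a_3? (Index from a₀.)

3

4122 = 11·359 + 173   →  a_0 = 11
359 = 2·173 + 13   →  a_1 = 2
173 = 13·13 + 4   →  a_2 = 13
13 = 3·4 + 1   →  a_3 = 3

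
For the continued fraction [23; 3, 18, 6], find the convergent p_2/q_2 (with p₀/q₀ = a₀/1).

Using pₖ = aₖpₖ₋₁ + pₖ₋₂, qₖ = aₖqₖ₋₁ + qₖ₋₂ (with p₋₁=1, p₋₂=0, q₋₁=0, q₋₂=1):
  k=0: a=23, p=23, q=1
  k=1: a=3, p=70, q=3
  k=2: a=18, p=1283, q=55

1283/55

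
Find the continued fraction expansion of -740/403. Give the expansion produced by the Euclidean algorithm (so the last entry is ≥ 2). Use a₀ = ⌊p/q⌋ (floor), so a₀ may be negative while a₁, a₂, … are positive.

-740 = -2·403 + 66
403 = 6·66 + 7
66 = 9·7 + 3
7 = 2·3 + 1
3 = 3·1 + 0  (stop)
So -740/403 = [-2; 6, 9, 2, 3].

[-2; 6, 9, 2, 3]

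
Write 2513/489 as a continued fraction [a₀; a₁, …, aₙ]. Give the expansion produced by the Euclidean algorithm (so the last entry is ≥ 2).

2513 = 5*489 + 68
489 = 7*68 + 13
68 = 5*13 + 3
13 = 4*3 + 1
3 = 3*1 + 0  (stop)
So 2513/489 = [5; 7, 5, 4, 3].

[5; 7, 5, 4, 3]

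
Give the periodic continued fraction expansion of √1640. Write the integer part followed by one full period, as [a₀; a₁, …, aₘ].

a₀ = ⌊√1640⌋ = 40.
With m₀=0, d₀=1 and mₖ₊₁ = dₖaₖ − mₖ, dₖ₊₁ = (n − mₖ₊₁²)/dₖ, aₖ₊₁ = ⌊(a₀+mₖ₊₁)/dₖ₊₁⌋:
  k=1: m=40, d=40, a=2
  k=2: m=40, d=1, a=80
d=1 and a=2a₀=80 at k=2, so the next step gives (m, d) = (40, 40) again — its k=1 value — and the period has length 2.

[40; 2, 80]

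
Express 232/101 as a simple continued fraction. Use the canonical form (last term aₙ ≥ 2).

232 = 2×101 + 30
101 = 3×30 + 11
30 = 2×11 + 8
11 = 1×8 + 3
8 = 2×3 + 2
3 = 1×2 + 1
2 = 2×1 + 0  (stop)
So 232/101 = [2; 3, 2, 1, 2, 1, 2].

[2; 3, 2, 1, 2, 1, 2]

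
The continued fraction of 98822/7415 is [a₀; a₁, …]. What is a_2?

18

98822 = 13·7415 + 2427   →  a_0 = 13
7415 = 3·2427 + 134   →  a_1 = 3
2427 = 18·134 + 15   →  a_2 = 18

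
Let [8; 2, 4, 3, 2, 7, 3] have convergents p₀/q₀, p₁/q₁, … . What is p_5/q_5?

4207/498

Using pₖ = aₖpₖ₋₁ + pₖ₋₂, qₖ = aₖqₖ₋₁ + qₖ₋₂ (with p₋₁=1, p₋₂=0, q₋₁=0, q₋₂=1):
  k=0: a=8, p=8, q=1
  k=1: a=2, p=17, q=2
  k=2: a=4, p=76, q=9
  k=3: a=3, p=245, q=29
  k=4: a=2, p=566, q=67
  k=5: a=7, p=4207, q=498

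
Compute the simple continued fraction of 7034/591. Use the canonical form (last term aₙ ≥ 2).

7034 = 11·591 + 533
591 = 1·533 + 58
533 = 9·58 + 11
58 = 5·11 + 3
11 = 3·3 + 2
3 = 1·2 + 1
2 = 2·1 + 0  (stop)
So 7034/591 = [11; 1, 9, 5, 3, 1, 2].

[11; 1, 9, 5, 3, 1, 2]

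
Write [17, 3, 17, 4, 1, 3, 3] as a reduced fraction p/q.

56538/3263

Fold from the inside: start with 3/1.
  3 + 1/3 = 10/3
  1 + 3/10 = 13/10
  4 + 10/13 = 62/13
  17 + 13/62 = 1067/62
  3 + 62/1067 = 3263/1067
  17 + 1067/3263 = 56538/3263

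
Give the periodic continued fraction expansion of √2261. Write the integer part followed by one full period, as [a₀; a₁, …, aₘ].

[47; 1, 1, 4, 1, 1, 94]

a₀ = ⌊√2261⌋ = 47.
With m₀=0, d₀=1 and mₖ₊₁ = dₖaₖ − mₖ, dₖ₊₁ = (n − mₖ₊₁²)/dₖ, aₖ₊₁ = ⌊(a₀+mₖ₊₁)/dₖ₊₁⌋:
  k=1: m=47, d=52, a=1
  k=2: m=5, d=43, a=1
  k=3: m=38, d=19, a=4
  k=4: m=38, d=43, a=1
  k=5: m=5, d=52, a=1
  k=6: m=47, d=1, a=94
d=1 and a=2a₀=94 at k=6, so the next step gives (m, d) = (47, 52) again — its k=1 value — and the period has length 6.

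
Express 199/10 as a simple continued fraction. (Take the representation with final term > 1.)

199 = 19×10 + 9
10 = 1×9 + 1
9 = 9×1 + 0  (stop)
So 199/10 = [19; 1, 9].

[19; 1, 9]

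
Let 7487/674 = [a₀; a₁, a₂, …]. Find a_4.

7487 = 11·674 + 73   →  a_0 = 11
674 = 9·73 + 17   →  a_1 = 9
73 = 4·17 + 5   →  a_2 = 4
17 = 3·5 + 2   →  a_3 = 3
5 = 2·2 + 1   →  a_4 = 2

2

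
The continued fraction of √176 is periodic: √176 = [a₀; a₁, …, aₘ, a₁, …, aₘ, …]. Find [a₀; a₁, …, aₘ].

a₀ = ⌊√176⌋ = 13.
With m₀=0, d₀=1 and mₖ₊₁ = dₖaₖ − mₖ, dₖ₊₁ = (n − mₖ₊₁²)/dₖ, aₖ₊₁ = ⌊(a₀+mₖ₊₁)/dₖ₊₁⌋:
  k=1: m=13, d=7, a=3
  k=2: m=8, d=16, a=1
  k=3: m=8, d=7, a=3
  k=4: m=13, d=1, a=26
d=1 and a=2a₀=26 at k=4, so the next step gives (m, d) = (13, 7) again — its k=1 value — and the period has length 4.

[13; 3, 1, 3, 26]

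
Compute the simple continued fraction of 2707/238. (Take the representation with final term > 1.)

2707 = 11×238 + 89
238 = 2×89 + 60
89 = 1×60 + 29
60 = 2×29 + 2
29 = 14×2 + 1
2 = 2×1 + 0  (stop)
So 2707/238 = [11; 2, 1, 2, 14, 2].

[11; 2, 1, 2, 14, 2]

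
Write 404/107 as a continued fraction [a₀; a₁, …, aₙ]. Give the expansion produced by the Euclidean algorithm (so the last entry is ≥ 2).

[3; 1, 3, 2, 5, 2]

404 = 3×107 + 83
107 = 1×83 + 24
83 = 3×24 + 11
24 = 2×11 + 2
11 = 5×2 + 1
2 = 2×1 + 0  (stop)
So 404/107 = [3; 1, 3, 2, 5, 2].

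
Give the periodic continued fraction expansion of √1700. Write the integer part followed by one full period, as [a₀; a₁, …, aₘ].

a₀ = ⌊√1700⌋ = 41.
With m₀=0, d₀=1 and mₖ₊₁ = dₖaₖ − mₖ, dₖ₊₁ = (n − mₖ₊₁²)/dₖ, aₖ₊₁ = ⌊(a₀+mₖ₊₁)/dₖ₊₁⌋:
  k=1: m=41, d=19, a=4
  k=2: m=35, d=25, a=3
  k=3: m=40, d=4, a=20
  k=4: m=40, d=25, a=3
  k=5: m=35, d=19, a=4
  k=6: m=41, d=1, a=82
d=1 and a=2a₀=82 at k=6, so the next step gives (m, d) = (41, 19) again — its k=1 value — and the period has length 6.

[41; 4, 3, 20, 3, 4, 82]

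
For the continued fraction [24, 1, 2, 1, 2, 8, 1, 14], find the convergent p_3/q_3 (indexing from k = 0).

Using pₖ = aₖpₖ₋₁ + pₖ₋₂, qₖ = aₖqₖ₋₁ + qₖ₋₂ (with p₋₁=1, p₋₂=0, q₋₁=0, q₋₂=1):
  k=0: a=24, p=24, q=1
  k=1: a=1, p=25, q=1
  k=2: a=2, p=74, q=3
  k=3: a=1, p=99, q=4

99/4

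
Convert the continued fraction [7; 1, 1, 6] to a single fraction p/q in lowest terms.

98/13

Fold from the inside: start with 6/1.
  1 + 1/6 = 7/6
  1 + 6/7 = 13/7
  7 + 7/13 = 98/13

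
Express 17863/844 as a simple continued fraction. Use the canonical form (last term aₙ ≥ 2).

17863 = 21×844 + 139
844 = 6×139 + 10
139 = 13×10 + 9
10 = 1×9 + 1
9 = 9×1 + 0  (stop)
So 17863/844 = [21; 6, 13, 1, 9].

[21; 6, 13, 1, 9]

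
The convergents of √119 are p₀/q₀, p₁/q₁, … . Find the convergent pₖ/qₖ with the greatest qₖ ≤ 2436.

26170/2399

√119 = [10; 1, 9, 1, 20, …] (period length 4).
Convergents:
  p_0/q_0 = 10/1
  p_1/q_1 = 11/1
  p_2/q_2 = 109/10
  p_3/q_3 = 120/11
  p_4/q_4 = 2509/230
  p_5/q_5 = 2629/241
  p_6/q_6 = 26170/2399
  p_7/q_7 = 28799/2640
q_6 = 2399 ≤ 2436 < 2640 = q_7, so the answer is 26170/2399.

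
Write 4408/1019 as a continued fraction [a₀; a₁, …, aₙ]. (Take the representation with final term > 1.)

[4; 3, 14, 2, 3, 3]

4408 = 4*1019 + 332
1019 = 3*332 + 23
332 = 14*23 + 10
23 = 2*10 + 3
10 = 3*3 + 1
3 = 3*1 + 0  (stop)
So 4408/1019 = [4; 3, 14, 2, 3, 3].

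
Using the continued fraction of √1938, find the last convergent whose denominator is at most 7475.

170500/3873

√1938 = [44; 44, 88, …] (period length 2).
Convergents:
  p_0/q_0 = 44/1
  p_1/q_1 = 1937/44
  p_2/q_2 = 170500/3873
  p_3/q_3 = 7503937/170456
q_2 = 3873 ≤ 7475 < 170456 = q_3, so the answer is 170500/3873.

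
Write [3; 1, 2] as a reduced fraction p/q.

Fold from the inside: start with 2/1.
  1 + 1/2 = 3/2
  3 + 2/3 = 11/3

11/3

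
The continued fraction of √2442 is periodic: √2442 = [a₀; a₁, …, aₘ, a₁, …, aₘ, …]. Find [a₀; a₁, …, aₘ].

a₀ = ⌊√2442⌋ = 49.
With m₀=0, d₀=1 and mₖ₊₁ = dₖaₖ − mₖ, dₖ₊₁ = (n − mₖ₊₁²)/dₖ, aₖ₊₁ = ⌊(a₀+mₖ₊₁)/dₖ₊₁⌋:
  k=1: m=49, d=41, a=2
  k=2: m=33, d=33, a=2
  k=3: m=33, d=41, a=2
  k=4: m=49, d=1, a=98
d=1 and a=2a₀=98 at k=4, so the next step gives (m, d) = (49, 41) again — its k=1 value — and the period has length 4.

[49; 2, 2, 2, 98]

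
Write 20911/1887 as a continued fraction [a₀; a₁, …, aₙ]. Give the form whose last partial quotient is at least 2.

20911 = 11·1887 + 154
1887 = 12·154 + 39
154 = 3·39 + 37
39 = 1·37 + 2
37 = 18·2 + 1
2 = 2·1 + 0  (stop)
So 20911/1887 = [11; 12, 3, 1, 18, 2].

[11; 12, 3, 1, 18, 2]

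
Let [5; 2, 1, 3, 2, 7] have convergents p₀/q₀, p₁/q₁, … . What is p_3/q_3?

Using pₖ = aₖpₖ₋₁ + pₖ₋₂, qₖ = aₖqₖ₋₁ + qₖ₋₂ (with p₋₁=1, p₋₂=0, q₋₁=0, q₋₂=1):
  k=0: a=5, p=5, q=1
  k=1: a=2, p=11, q=2
  k=2: a=1, p=16, q=3
  k=3: a=3, p=59, q=11

59/11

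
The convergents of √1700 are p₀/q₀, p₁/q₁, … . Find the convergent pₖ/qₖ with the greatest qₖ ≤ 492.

10885/264

√1700 = [41; 4, 3, 20, 3, 4, 82, …] (period length 6).
Convergents:
  p_0/q_0 = 41/1
  p_1/q_1 = 165/4
  p_2/q_2 = 536/13
  p_3/q_3 = 10885/264
  p_4/q_4 = 33191/805
q_3 = 264 ≤ 492 < 805 = q_4, so the answer is 10885/264.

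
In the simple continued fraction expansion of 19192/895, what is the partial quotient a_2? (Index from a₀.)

19192 = 21·895 + 397   →  a_0 = 21
895 = 2·397 + 101   →  a_1 = 2
397 = 3·101 + 94   →  a_2 = 3

3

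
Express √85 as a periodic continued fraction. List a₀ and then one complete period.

a₀ = ⌊√85⌋ = 9.
With m₀=0, d₀=1 and mₖ₊₁ = dₖaₖ − mₖ, dₖ₊₁ = (n − mₖ₊₁²)/dₖ, aₖ₊₁ = ⌊(a₀+mₖ₊₁)/dₖ₊₁⌋:
  k=1: m=9, d=4, a=4
  k=2: m=7, d=9, a=1
  k=3: m=2, d=9, a=1
  k=4: m=7, d=4, a=4
  k=5: m=9, d=1, a=18
d=1 and a=2a₀=18 at k=5, so the next step gives (m, d) = (9, 4) again — its k=1 value — and the period has length 5.

[9; 4, 1, 1, 4, 18]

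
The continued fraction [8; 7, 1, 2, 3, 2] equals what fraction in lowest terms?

Using pₖ = aₖpₖ₋₁ + pₖ₋₂ and qₖ = aₖqₖ₋₁ + qₖ₋₂:
  k=0: a=8, p=8, q=1
  k=1: a=7, p=57, q=7
  k=2: a=1, p=65, q=8
  k=3: a=2, p=187, q=23
  k=4: a=3, p=626, q=77
  k=5: a=2, p=1439, q=177

1439/177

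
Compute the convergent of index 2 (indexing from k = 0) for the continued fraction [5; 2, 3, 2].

Using pₖ = aₖpₖ₋₁ + pₖ₋₂, qₖ = aₖqₖ₋₁ + qₖ₋₂ (with p₋₁=1, p₋₂=0, q₋₁=0, q₋₂=1):
  k=0: a=5, p=5, q=1
  k=1: a=2, p=11, q=2
  k=2: a=3, p=38, q=7

38/7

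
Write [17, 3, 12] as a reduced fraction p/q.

Using pₖ = aₖpₖ₋₁ + pₖ₋₂ and qₖ = aₖqₖ₋₁ + qₖ₋₂:
  k=0: a=17, p=17, q=1
  k=1: a=3, p=52, q=3
  k=2: a=12, p=641, q=37

641/37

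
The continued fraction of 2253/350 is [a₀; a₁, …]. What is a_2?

3

2253 = 6·350 + 153   →  a_0 = 6
350 = 2·153 + 44   →  a_1 = 2
153 = 3·44 + 21   →  a_2 = 3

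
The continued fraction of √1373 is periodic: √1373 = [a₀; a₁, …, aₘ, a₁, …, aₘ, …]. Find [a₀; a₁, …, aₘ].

[37; 18, 1, 1, 18, 74]

a₀ = ⌊√1373⌋ = 37.
With m₀=0, d₀=1 and mₖ₊₁ = dₖaₖ − mₖ, dₖ₊₁ = (n − mₖ₊₁²)/dₖ, aₖ₊₁ = ⌊(a₀+mₖ₊₁)/dₖ₊₁⌋:
  k=1: m=37, d=4, a=18
  k=2: m=35, d=37, a=1
  k=3: m=2, d=37, a=1
  k=4: m=35, d=4, a=18
  k=5: m=37, d=1, a=74
d=1 and a=2a₀=74 at k=5, so the next step gives (m, d) = (37, 4) again — its k=1 value — and the period has length 5.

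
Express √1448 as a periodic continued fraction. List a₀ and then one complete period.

[38; 19, 76]

a₀ = ⌊√1448⌋ = 38.
With m₀=0, d₀=1 and mₖ₊₁ = dₖaₖ − mₖ, dₖ₊₁ = (n − mₖ₊₁²)/dₖ, aₖ₊₁ = ⌊(a₀+mₖ₊₁)/dₖ₊₁⌋:
  k=1: m=38, d=4, a=19
  k=2: m=38, d=1, a=76
d=1 and a=2a₀=76 at k=2, so the next step gives (m, d) = (38, 4) again — its k=1 value — and the period has length 2.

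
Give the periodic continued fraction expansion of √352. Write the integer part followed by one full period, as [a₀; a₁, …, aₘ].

a₀ = ⌊√352⌋ = 18.
With m₀=0, d₀=1 and mₖ₊₁ = dₖaₖ − mₖ, dₖ₊₁ = (n − mₖ₊₁²)/dₖ, aₖ₊₁ = ⌊(a₀+mₖ₊₁)/dₖ₊₁⌋:
  k=1: m=18, d=28, a=1
  k=2: m=10, d=9, a=3
  k=3: m=17, d=7, a=5
  k=4: m=18, d=4, a=9
  k=5: m=18, d=7, a=5
  k=6: m=17, d=9, a=3
  k=7: m=10, d=28, a=1
  k=8: m=18, d=1, a=36
d=1 and a=2a₀=36 at k=8, so the next step gives (m, d) = (18, 28) again — its k=1 value — and the period has length 8.

[18; 1, 3, 5, 9, 5, 3, 1, 36]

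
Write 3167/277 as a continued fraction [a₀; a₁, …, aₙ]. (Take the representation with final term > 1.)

[11; 2, 3, 4, 9]

3167 = 11·277 + 120
277 = 2·120 + 37
120 = 3·37 + 9
37 = 4·9 + 1
9 = 9·1 + 0  (stop)
So 3167/277 = [11; 2, 3, 4, 9].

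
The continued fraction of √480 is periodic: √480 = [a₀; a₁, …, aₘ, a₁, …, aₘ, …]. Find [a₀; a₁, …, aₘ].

[21; 1, 9, 1, 42]

a₀ = ⌊√480⌋ = 21.
With m₀=0, d₀=1 and mₖ₊₁ = dₖaₖ − mₖ, dₖ₊₁ = (n − mₖ₊₁²)/dₖ, aₖ₊₁ = ⌊(a₀+mₖ₊₁)/dₖ₊₁⌋:
  k=1: m=21, d=39, a=1
  k=2: m=18, d=4, a=9
  k=3: m=18, d=39, a=1
  k=4: m=21, d=1, a=42
d=1 and a=2a₀=42 at k=4, so the next step gives (m, d) = (21, 39) again — its k=1 value — and the period has length 4.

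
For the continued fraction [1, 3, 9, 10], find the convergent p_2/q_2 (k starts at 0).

Using pₖ = aₖpₖ₋₁ + pₖ₋₂, qₖ = aₖqₖ₋₁ + qₖ₋₂ (with p₋₁=1, p₋₂=0, q₋₁=0, q₋₂=1):
  k=0: a=1, p=1, q=1
  k=1: a=3, p=4, q=3
  k=2: a=9, p=37, q=28

37/28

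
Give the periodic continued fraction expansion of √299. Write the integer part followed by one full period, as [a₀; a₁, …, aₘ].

a₀ = ⌊√299⌋ = 17.
With m₀=0, d₀=1 and mₖ₊₁ = dₖaₖ − mₖ, dₖ₊₁ = (n − mₖ₊₁²)/dₖ, aₖ₊₁ = ⌊(a₀+mₖ₊₁)/dₖ₊₁⌋:
  k=1: m=17, d=10, a=3
  k=2: m=13, d=13, a=2
  k=3: m=13, d=10, a=3
  k=4: m=17, d=1, a=34
d=1 and a=2a₀=34 at k=4, so the next step gives (m, d) = (17, 10) again — its k=1 value — and the period has length 4.

[17; 3, 2, 3, 34]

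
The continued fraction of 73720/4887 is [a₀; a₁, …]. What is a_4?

2

73720 = 15·4887 + 415   →  a_0 = 15
4887 = 11·415 + 322   →  a_1 = 11
415 = 1·322 + 93   →  a_2 = 1
322 = 3·93 + 43   →  a_3 = 3
93 = 2·43 + 7   →  a_4 = 2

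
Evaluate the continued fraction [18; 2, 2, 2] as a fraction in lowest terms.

Fold from the inside: start with 2/1.
  2 + 1/2 = 5/2
  2 + 2/5 = 12/5
  18 + 5/12 = 221/12

221/12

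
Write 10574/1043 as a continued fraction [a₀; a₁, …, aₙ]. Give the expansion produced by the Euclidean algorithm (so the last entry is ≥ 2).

10574 = 10·1043 + 144
1043 = 7·144 + 35
144 = 4·35 + 4
35 = 8·4 + 3
4 = 1·3 + 1
3 = 3·1 + 0  (stop)
So 10574/1043 = [10; 7, 4, 8, 1, 3].

[10; 7, 4, 8, 1, 3]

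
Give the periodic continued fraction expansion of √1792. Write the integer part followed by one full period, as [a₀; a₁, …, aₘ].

a₀ = ⌊√1792⌋ = 42.

[42; 3, 84]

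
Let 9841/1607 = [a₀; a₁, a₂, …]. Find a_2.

13

9841 = 6·1607 + 199   →  a_0 = 6
1607 = 8·199 + 15   →  a_1 = 8
199 = 13·15 + 4   →  a_2 = 13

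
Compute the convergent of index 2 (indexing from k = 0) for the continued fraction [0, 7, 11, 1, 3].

Using pₖ = aₖpₖ₋₁ + pₖ₋₂, qₖ = aₖqₖ₋₁ + qₖ₋₂ (with p₋₁=1, p₋₂=0, q₋₁=0, q₋₂=1):
  k=0: a=0, p=0, q=1
  k=1: a=7, p=1, q=7
  k=2: a=11, p=11, q=78

11/78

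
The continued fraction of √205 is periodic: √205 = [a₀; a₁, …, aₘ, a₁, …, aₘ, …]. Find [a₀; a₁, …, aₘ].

a₀ = ⌊√205⌋ = 14.
With m₀=0, d₀=1 and mₖ₊₁ = dₖaₖ − mₖ, dₖ₊₁ = (n − mₖ₊₁²)/dₖ, aₖ₊₁ = ⌊(a₀+mₖ₊₁)/dₖ₊₁⌋:
  k=1: m=14, d=9, a=3
  k=2: m=13, d=4, a=6
  k=3: m=11, d=21, a=1
  k=4: m=10, d=5, a=4
  k=5: m=10, d=21, a=1
  k=6: m=11, d=4, a=6
  k=7: m=13, d=9, a=3
  k=8: m=14, d=1, a=28
d=1 and a=2a₀=28 at k=8, so the next step gives (m, d) = (14, 9) again — its k=1 value — and the period has length 8.

[14; 3, 6, 1, 4, 1, 6, 3, 28]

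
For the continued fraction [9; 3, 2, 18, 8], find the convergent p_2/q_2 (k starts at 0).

Using pₖ = aₖpₖ₋₁ + pₖ₋₂, qₖ = aₖqₖ₋₁ + qₖ₋₂ (with p₋₁=1, p₋₂=0, q₋₁=0, q₋₂=1):
  k=0: a=9, p=9, q=1
  k=1: a=3, p=28, q=3
  k=2: a=2, p=65, q=7

65/7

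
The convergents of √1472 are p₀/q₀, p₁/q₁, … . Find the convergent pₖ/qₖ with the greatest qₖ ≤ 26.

√1472 = [38; 2, 1, 2, 1, 2, 76, …] (period length 6).
Convergents:
  p_0/q_0 = 38/1
  p_1/q_1 = 77/2
  p_2/q_2 = 115/3
  p_3/q_3 = 307/8
  p_4/q_4 = 422/11
  p_5/q_5 = 1151/30
q_4 = 11 ≤ 26 < 30 = q_5, so the answer is 422/11.

422/11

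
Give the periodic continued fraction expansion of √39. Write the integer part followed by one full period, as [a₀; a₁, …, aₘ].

a₀ = ⌊√39⌋ = 6.
With m₀=0, d₀=1 and mₖ₊₁ = dₖaₖ − mₖ, dₖ₊₁ = (n − mₖ₊₁²)/dₖ, aₖ₊₁ = ⌊(a₀+mₖ₊₁)/dₖ₊₁⌋:
  k=1: m=6, d=3, a=4
  k=2: m=6, d=1, a=12
d=1 and a=2a₀=12 at k=2, so the next step gives (m, d) = (6, 3) again — its k=1 value — and the period has length 2.

[6; 4, 12]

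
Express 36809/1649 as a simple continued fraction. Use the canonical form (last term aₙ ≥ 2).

[22; 3, 9, 2, 13, 2]

36809 = 22×1649 + 531
1649 = 3×531 + 56
531 = 9×56 + 27
56 = 2×27 + 2
27 = 13×2 + 1
2 = 2×1 + 0  (stop)
So 36809/1649 = [22; 3, 9, 2, 13, 2].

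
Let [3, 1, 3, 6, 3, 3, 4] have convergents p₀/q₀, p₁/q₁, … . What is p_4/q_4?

Using pₖ = aₖpₖ₋₁ + pₖ₋₂, qₖ = aₖqₖ₋₁ + qₖ₋₂ (with p₋₁=1, p₋₂=0, q₋₁=0, q₋₂=1):
  k=0: a=3, p=3, q=1
  k=1: a=1, p=4, q=1
  k=2: a=3, p=15, q=4
  k=3: a=6, p=94, q=25
  k=4: a=3, p=297, q=79

297/79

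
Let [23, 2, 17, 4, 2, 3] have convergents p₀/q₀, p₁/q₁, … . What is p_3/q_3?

3335/142

Using pₖ = aₖpₖ₋₁ + pₖ₋₂, qₖ = aₖqₖ₋₁ + qₖ₋₂ (with p₋₁=1, p₋₂=0, q₋₁=0, q₋₂=1):
  k=0: a=23, p=23, q=1
  k=1: a=2, p=47, q=2
  k=2: a=17, p=822, q=35
  k=3: a=4, p=3335, q=142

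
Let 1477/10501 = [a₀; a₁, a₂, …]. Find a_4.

1477 = 0·10501 + 1477   →  a_0 = 0
10501 = 7·1477 + 162   →  a_1 = 7
1477 = 9·162 + 19   →  a_2 = 9
162 = 8·19 + 10   →  a_3 = 8
19 = 1·10 + 9   →  a_4 = 1

1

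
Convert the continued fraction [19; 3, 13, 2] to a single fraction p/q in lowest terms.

1604/83

Fold from the inside: start with 2/1.
  13 + 1/2 = 27/2
  3 + 2/27 = 83/27
  19 + 27/83 = 1604/83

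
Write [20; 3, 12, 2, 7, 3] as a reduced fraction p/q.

36686/1805

Using pₖ = aₖpₖ₋₁ + pₖ₋₂ and qₖ = aₖqₖ₋₁ + qₖ₋₂:
  k=0: a=20, p=20, q=1
  k=1: a=3, p=61, q=3
  k=2: a=12, p=752, q=37
  k=3: a=2, p=1565, q=77
  k=4: a=7, p=11707, q=576
  k=5: a=3, p=36686, q=1805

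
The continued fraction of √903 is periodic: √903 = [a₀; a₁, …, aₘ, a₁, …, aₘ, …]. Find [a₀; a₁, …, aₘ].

[30; 20, 60]

a₀ = ⌊√903⌋ = 30.
With m₀=0, d₀=1 and mₖ₊₁ = dₖaₖ − mₖ, dₖ₊₁ = (n − mₖ₊₁²)/dₖ, aₖ₊₁ = ⌊(a₀+mₖ₊₁)/dₖ₊₁⌋:
  k=1: m=30, d=3, a=20
  k=2: m=30, d=1, a=60
d=1 and a=2a₀=60 at k=2, so the next step gives (m, d) = (30, 3) again — its k=1 value — and the period has length 2.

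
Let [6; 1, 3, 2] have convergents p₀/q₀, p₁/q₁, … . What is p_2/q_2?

27/4

Using pₖ = aₖpₖ₋₁ + pₖ₋₂, qₖ = aₖqₖ₋₁ + qₖ₋₂ (with p₋₁=1, p₋₂=0, q₋₁=0, q₋₂=1):
  k=0: a=6, p=6, q=1
  k=1: a=1, p=7, q=1
  k=2: a=3, p=27, q=4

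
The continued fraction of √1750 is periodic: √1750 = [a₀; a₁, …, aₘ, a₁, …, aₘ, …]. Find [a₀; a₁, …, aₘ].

a₀ = ⌊√1750⌋ = 41.

[41; 1, 4, 1, 82]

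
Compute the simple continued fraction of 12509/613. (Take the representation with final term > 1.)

[20; 2, 2, 6, 19]

12509 = 20·613 + 249
613 = 2·249 + 115
249 = 2·115 + 19
115 = 6·19 + 1
19 = 19·1 + 0  (stop)
So 12509/613 = [20; 2, 2, 6, 19].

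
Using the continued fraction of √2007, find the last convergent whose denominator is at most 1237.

√2007 = [44; 1, 3, 1, 88, …] (period length 4).
Convergents:
  p_0/q_0 = 44/1
  p_1/q_1 = 45/1
  p_2/q_2 = 179/4
  p_3/q_3 = 224/5
  p_4/q_4 = 19891/444
  p_5/q_5 = 20115/449
  p_6/q_6 = 80236/1791
q_5 = 449 ≤ 1237 < 1791 = q_6, so the answer is 20115/449.

20115/449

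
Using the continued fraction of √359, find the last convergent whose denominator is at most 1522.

√359 = [18; 1, 17, 1, 36, …] (period length 4).
Convergents:
  p_0/q_0 = 18/1
  p_1/q_1 = 19/1
  p_2/q_2 = 341/18
  p_3/q_3 = 360/19
  p_4/q_4 = 13301/702
  p_5/q_5 = 13661/721
  p_6/q_6 = 245538/12959
q_5 = 721 ≤ 1522 < 12959 = q_6, so the answer is 13661/721.

13661/721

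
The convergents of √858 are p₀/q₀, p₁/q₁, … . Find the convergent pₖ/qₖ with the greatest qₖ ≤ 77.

√858 = [29; 3, 2, 3, 58, …] (period length 4).
Convergents:
  p_0/q_0 = 29/1
  p_1/q_1 = 88/3
  p_2/q_2 = 205/7
  p_3/q_3 = 703/24
  p_4/q_4 = 40979/1399
q_3 = 24 ≤ 77 < 1399 = q_4, so the answer is 703/24.

703/24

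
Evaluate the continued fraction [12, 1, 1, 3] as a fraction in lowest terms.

Using pₖ = aₖpₖ₋₁ + pₖ₋₂ and qₖ = aₖqₖ₋₁ + qₖ₋₂:
  k=0: a=12, p=12, q=1
  k=1: a=1, p=13, q=1
  k=2: a=1, p=25, q=2
  k=3: a=3, p=88, q=7

88/7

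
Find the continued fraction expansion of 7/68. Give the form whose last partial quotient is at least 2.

7 = 0*68 + 7
68 = 9*7 + 5
7 = 1*5 + 2
5 = 2*2 + 1
2 = 2*1 + 0  (stop)
So 7/68 = [0; 9, 1, 2, 2].

[0; 9, 1, 2, 2]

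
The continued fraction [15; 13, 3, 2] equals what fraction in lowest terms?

1402/93

Fold from the inside: start with 2/1.
  3 + 1/2 = 7/2
  13 + 2/7 = 93/7
  15 + 7/93 = 1402/93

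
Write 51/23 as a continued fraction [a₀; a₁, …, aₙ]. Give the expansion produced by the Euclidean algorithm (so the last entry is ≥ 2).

[2; 4, 1, 1, 2]

51 = 2·23 + 5
23 = 4·5 + 3
5 = 1·3 + 2
3 = 1·2 + 1
2 = 2·1 + 0  (stop)
So 51/23 = [2; 4, 1, 1, 2].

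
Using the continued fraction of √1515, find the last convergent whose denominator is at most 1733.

39429/1013

√1515 = [38; 1, 11, 1, 76, …] (period length 4).
Convergents:
  p_0/q_0 = 38/1
  p_1/q_1 = 39/1
  p_2/q_2 = 467/12
  p_3/q_3 = 506/13
  p_4/q_4 = 38923/1000
  p_5/q_5 = 39429/1013
  p_6/q_6 = 472642/12143
q_5 = 1013 ≤ 1733 < 12143 = q_6, so the answer is 39429/1013.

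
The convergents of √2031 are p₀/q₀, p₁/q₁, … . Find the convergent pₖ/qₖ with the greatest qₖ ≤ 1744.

√2031 = [45; 15, 90, …] (period length 2).
Convergents:
  p_0/q_0 = 45/1
  p_1/q_1 = 676/15
  p_2/q_2 = 60885/1351
  p_3/q_3 = 913951/20280
q_2 = 1351 ≤ 1744 < 20280 = q_3, so the answer is 60885/1351.

60885/1351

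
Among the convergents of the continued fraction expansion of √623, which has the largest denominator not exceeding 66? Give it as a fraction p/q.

624/25

√623 = [24; 1, 23, 1, 48, …] (period length 4).
Convergents:
  p_0/q_0 = 24/1
  p_1/q_1 = 25/1
  p_2/q_2 = 599/24
  p_3/q_3 = 624/25
  p_4/q_4 = 30551/1224
q_3 = 25 ≤ 66 < 1224 = q_4, so the answer is 624/25.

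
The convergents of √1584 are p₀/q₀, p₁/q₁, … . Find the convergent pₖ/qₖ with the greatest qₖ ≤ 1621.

√1584 = [39; 1, 3, 1, 78, …] (period length 4).
Convergents:
  p_0/q_0 = 39/1
  p_1/q_1 = 40/1
  p_2/q_2 = 159/4
  p_3/q_3 = 199/5
  p_4/q_4 = 15681/394
  p_5/q_5 = 15880/399
  p_6/q_6 = 63321/1591
  p_7/q_7 = 79201/1990
q_6 = 1591 ≤ 1621 < 1990 = q_7, so the answer is 63321/1591.

63321/1591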